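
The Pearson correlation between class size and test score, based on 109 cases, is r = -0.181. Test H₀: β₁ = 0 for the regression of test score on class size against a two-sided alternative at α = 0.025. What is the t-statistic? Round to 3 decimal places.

t = r·√(n − 2)/√(1 − r²) = -0.181·√107/√0.967239 = -1.904.
df = n − 2 = 107.
Two-sided p ≈ 0.0596, which is ≥ 0.025, so fail to reject H₀.
The data do not give significant evidence of a linear association between class size and test score.

t = -1.904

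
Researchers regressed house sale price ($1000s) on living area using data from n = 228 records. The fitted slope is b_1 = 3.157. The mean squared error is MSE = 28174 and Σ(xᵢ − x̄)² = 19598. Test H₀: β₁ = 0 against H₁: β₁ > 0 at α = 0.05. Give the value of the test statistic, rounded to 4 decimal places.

t = 2.6330

SE(b_1) = √(MSE/Sₓₓ) = √(28174/19598) = 1.199.
t = 3.157 / 1.199 = 2.6330.
df = n − 2 = 226.
One-sided p ≈ 0.0045, which is < 0.05, so reject H₀.
There is evidence that the true slope on living area is positive.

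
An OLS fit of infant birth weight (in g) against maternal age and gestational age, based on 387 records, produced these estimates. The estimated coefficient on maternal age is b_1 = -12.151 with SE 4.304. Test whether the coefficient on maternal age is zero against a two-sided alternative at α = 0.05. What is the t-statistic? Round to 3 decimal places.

t = -2.823

H₀: β₁ = 0 vs H₁: β₁ ≠ 0.
t = (b_1 − β₁⁰)/SE = -12.151 / 4.304 = -2.823.
df = n − k − 1 = 387 − 2 − 1 = 384.
Two-sided p ≈ 0.0050, which is < 0.05, so reject H₀.
There is evidence that maternal age is associated with infant birth weight, holding the other predictors fixed.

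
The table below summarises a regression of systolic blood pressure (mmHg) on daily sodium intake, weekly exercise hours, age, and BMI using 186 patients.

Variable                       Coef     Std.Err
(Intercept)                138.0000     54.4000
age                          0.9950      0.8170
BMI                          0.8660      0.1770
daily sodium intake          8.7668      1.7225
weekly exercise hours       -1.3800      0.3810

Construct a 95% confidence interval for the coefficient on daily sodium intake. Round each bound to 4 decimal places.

(5.3680, 12.1656)

Read off: b = 8.7668, SE = 1.7225 for daily sodium intake.
df = n − k − 1 = 186 − 4 − 1 = 181.
t* = t_{0.025, 181} = 1.973157.
Margin = t* × SE = 1.973157 × 1.7225 = 3.398763.
CI: 8.7668 ± 3.398763 → (5.3680, 12.1656).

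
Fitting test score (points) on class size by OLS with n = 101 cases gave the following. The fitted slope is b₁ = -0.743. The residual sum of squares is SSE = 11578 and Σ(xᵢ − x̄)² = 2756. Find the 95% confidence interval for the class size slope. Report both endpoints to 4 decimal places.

(-1.1517, -0.3343)

MSE = SSE/(n − 2) = 11578/99 = 116.949.
SE(b₁) = √(MSE/Sₓₓ) = √(116.949/2756) = 0.205996.
df = n − 2 = 99.
t* = t_{0.025, 99} = 1.984217.
Margin = t* × SE = 1.984217 × 0.205996 = 0.408741.
CI: -0.743 ± 0.408741 → (-1.1517, -0.3343).
With 95% confidence, each one-unit increase in class size is associated with a change of between -1.1517 and -0.3343 points in test score.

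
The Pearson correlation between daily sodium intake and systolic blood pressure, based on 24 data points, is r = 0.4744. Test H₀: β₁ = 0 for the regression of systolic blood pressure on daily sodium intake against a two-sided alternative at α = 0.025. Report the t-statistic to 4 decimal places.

t = 2.5277

t = r·√(n − 2)/√(1 − r²) = 0.4744·√22/√0.774945 = 2.5277.
df = n − 2 = 22.
Two-sided p ≈ 0.0192, which is < 0.025, so reject H₀.
There is evidence of a linear association between daily sodium intake and systolic blood pressure.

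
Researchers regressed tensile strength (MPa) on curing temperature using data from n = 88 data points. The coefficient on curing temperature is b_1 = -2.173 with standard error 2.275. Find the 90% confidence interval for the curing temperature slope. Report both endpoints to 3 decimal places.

df = n − 2 = 88 − 2 = 86.
t* = t_{0.05, 86} = 1.662765.
Margin = t* × SE = 1.662765 × 2.275 = 3.78279.
CI: -2.173 ± 3.78279 → (-5.956, 1.610).
With 90% confidence, each one-unit increase in curing temperature is associated with a change of between -5.956 and 1.610 MPa in tensile strength.

(-5.956, 1.610)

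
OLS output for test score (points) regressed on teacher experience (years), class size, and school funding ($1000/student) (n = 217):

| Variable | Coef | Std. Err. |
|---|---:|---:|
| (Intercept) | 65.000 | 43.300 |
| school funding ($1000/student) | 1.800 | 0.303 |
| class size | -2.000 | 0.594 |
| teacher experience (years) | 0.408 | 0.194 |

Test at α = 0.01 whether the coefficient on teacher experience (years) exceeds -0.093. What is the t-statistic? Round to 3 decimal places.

t = 2.582

Read off: b = 0.408, SE = 0.194 for teacher experience (years).
H₀: β₁ = -0.093 vs H₁: β₁ > -0.093.
t = (0.408 − (-0.093)) / 0.194 = 2.582.
df = n − k − 1 = 217 − 3 − 1 = 213.
One-sided p ≈ 0.0052, which is < 0.01, so reject H₀.
There is evidence that the true slope on teacher experience (years) exceeds -0.093 points per unit, holding the other predictors fixed.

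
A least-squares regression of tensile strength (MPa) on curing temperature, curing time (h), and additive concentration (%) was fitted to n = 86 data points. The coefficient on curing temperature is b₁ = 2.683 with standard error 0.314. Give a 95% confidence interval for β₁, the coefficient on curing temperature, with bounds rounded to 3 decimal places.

df = n − k − 1 = 86 − 3 − 1 = 82.
t* = t_{0.025, 82} = 1.989319.
Margin = t* × SE = 1.989319 × 0.314 = 0.62465.
CI: 2.683 ± 0.62465 → (2.058, 3.308).
With 95% confidence, each one-unit increase in curing temperature is associated with a change of between 2.058 and 3.308 MPa in tensile strength, holding the other predictors fixed.

(2.058, 3.308)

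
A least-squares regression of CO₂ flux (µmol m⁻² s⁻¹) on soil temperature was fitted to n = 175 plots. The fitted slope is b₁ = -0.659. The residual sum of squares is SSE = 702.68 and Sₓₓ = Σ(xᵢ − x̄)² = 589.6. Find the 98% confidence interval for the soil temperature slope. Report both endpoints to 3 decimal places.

(-0.854, -0.464)

MSE = SSE/(n − 2) = 702.68/173 = 4.06173.
SE(b₁) = √(MSE/Sₓₓ) = √(4.06173/589.6) = 0.0829998.
df = n − 2 = 173.
t* = t_{0.01, 173} = 2.348096.
Margin = t* × SE = 2.348096 × 0.0829998 = 0.19489.
CI: -0.659 ± 0.19489 → (-0.854, -0.464).
With 98% confidence, each one-unit increase in soil temperature is associated with a change of between -0.854 and -0.464 µmol m⁻² s⁻¹ in CO₂ flux.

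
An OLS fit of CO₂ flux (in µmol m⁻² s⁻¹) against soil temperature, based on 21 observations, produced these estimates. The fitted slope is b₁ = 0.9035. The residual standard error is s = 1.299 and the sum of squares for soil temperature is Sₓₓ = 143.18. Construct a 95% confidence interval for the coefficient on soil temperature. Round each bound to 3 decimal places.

SE(b₁) = s/√Sₓₓ = 1.299/√143.18 = 0.10856.
df = n − 2 = 19.
t* = t_{0.025, 19} = 2.093024.
Margin = t* × SE = 2.093024 × 0.10856 = 0.22722.
CI: 0.9035 ± 0.22722 → (0.676, 1.131).
With 95% confidence, each one-unit increase in soil temperature is associated with a change of between 0.676 and 1.131 µmol m⁻² s⁻¹ in CO₂ flux.

(0.676, 1.131)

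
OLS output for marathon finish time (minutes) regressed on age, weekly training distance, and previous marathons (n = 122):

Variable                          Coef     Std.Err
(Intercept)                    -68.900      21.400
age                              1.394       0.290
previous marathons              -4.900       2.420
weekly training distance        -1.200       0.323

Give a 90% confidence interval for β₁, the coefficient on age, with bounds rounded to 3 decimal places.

Read off: b = 1.394, SE = 0.290 for age.
df = n − k − 1 = 122 − 3 − 1 = 118.
t* = t_{0.05, 118} = 1.65787.
Margin = t* × SE = 1.65787 × 0.290 = 0.48078.
CI: 1.394 ± 0.48078 → (0.913, 1.875).

(0.913, 1.875)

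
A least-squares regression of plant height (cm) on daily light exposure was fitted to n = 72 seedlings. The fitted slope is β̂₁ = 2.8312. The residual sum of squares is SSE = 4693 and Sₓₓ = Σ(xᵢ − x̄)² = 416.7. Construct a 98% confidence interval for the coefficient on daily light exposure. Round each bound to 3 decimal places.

MSE = SSE/(n − 2) = 4693/70 = 67.0429.
SE(β̂₁) = √(MSE/Sₓₓ) = √(67.0429/416.7) = 0.401111.
df = n − 2 = 70.
t* = t_{0.01, 70} = 2.380807.
Margin = t* × SE = 2.380807 × 0.401111 = 0.95497.
CI: 2.8312 ± 0.95497 → (1.876, 3.786).
With 98% confidence, each one-unit increase in daily light exposure is associated with a change of between 1.876 and 3.786 cm in plant height.

(1.876, 3.786)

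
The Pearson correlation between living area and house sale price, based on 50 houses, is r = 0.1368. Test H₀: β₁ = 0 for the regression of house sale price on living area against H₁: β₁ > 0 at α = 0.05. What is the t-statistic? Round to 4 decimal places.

t = 0.9568

t = r·√(n − 2)/√(1 − r²) = 0.1368·√48/√0.981286 = 0.9568.
df = n − 2 = 48.
One-sided p ≈ 0.1717, which is ≥ 0.05, so fail to reject H₀.
The data do not give significant evidence of a linear association between living area and house sale price.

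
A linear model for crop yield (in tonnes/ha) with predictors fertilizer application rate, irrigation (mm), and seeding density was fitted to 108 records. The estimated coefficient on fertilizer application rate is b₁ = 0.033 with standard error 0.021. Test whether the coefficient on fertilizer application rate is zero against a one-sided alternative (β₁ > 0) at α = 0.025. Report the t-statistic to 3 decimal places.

t = 1.571

H₀: β₁ = 0 vs H₁: β₁ > 0.
t = (b₁ − β₁⁰)/SE = 0.033 / 0.021 = 1.571.
df = n − k − 1 = 108 − 3 − 1 = 104.
One-sided p ≈ 0.0596, which is ≥ 0.025, so fail to reject H₀.
The data do not give significant evidence that the true slope on fertilizer application rate is positive, holding the other predictors fixed.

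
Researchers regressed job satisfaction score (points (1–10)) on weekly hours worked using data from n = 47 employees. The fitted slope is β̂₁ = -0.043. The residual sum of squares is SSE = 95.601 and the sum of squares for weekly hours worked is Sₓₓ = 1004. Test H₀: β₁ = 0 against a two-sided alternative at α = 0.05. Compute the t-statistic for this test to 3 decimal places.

MSE = SSE/(n − 2) = 95.601/45 = 2.12447.
SE(β̂₁) = √(MSE/Sₓₓ) = √(2.12447/1004) = 0.046.
t = -0.043 / 0.046 = -0.935.
df = n − 2 = 45.
Two-sided p ≈ 0.3549, which is ≥ 0.05, so fail to reject H₀.
The data do not give significant evidence of an association between weekly hours worked and job satisfaction score.

t = -0.935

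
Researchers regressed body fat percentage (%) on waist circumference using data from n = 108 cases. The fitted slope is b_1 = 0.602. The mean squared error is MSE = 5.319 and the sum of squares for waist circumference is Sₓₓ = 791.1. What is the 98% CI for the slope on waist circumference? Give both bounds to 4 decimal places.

(0.4083, 0.7957)

SE(b_1) = √(MSE/Sₓₓ) = √(5.319/791.1) = 0.0819973.
df = n − 2 = 106.
t* = t_{0.01, 106} = 2.362043.
Margin = t* × SE = 2.362043 × 0.0819973 = 0.193681.
CI: 0.602 ± 0.193681 → (0.4083, 0.7957).
With 98% confidence, each one-unit increase in waist circumference is associated with a change of between 0.4083 and 0.7957 % in body fat percentage.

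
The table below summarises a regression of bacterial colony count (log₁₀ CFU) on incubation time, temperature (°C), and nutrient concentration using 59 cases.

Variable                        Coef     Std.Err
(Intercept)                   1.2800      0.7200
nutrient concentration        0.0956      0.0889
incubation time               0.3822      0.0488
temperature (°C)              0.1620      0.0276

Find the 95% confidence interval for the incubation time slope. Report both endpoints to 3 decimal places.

(0.284, 0.480)

Read off: b = 0.3822, SE = 0.0488 for incubation time.
df = n − k − 1 = 59 − 3 − 1 = 55.
t* = t_{0.025, 55} = 2.004045.
Margin = t* × SE = 2.004045 × 0.0488 = 0.09780.
CI: 0.3822 ± 0.09780 → (0.284, 0.480).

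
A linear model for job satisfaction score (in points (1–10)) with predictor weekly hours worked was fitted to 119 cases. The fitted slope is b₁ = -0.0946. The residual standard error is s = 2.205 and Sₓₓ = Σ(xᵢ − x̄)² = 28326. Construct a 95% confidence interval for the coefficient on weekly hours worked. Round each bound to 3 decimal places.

(-0.121, -0.069)

SE(b₁) = s/√Sₓₓ = 2.205/√28326 = 0.0131013.
df = n − 2 = 117.
t* = t_{0.025, 117} = 1.980448.
Margin = t* × SE = 1.980448 × 0.0131013 = 0.02595.
CI: -0.0946 ± 0.02595 → (-0.121, -0.069).
With 95% confidence, each one-unit increase in weekly hours worked is associated with a change of between -0.121 and -0.069 points (1–10) in job satisfaction score.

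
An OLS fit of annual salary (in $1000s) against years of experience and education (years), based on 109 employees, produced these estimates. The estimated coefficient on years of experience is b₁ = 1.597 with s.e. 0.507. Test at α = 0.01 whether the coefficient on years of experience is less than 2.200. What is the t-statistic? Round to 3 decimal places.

H₀: β₁ = 2.200 vs H₁: β₁ < 2.200.
t = (b₁ − β₁⁰)/SE = (1.597 − 2.200) / 0.507 = -1.189.
df = n − k − 1 = 109 − 2 − 1 = 106.
One-sided p ≈ 0.1185, which is ≥ 0.01, so fail to reject H₀.
The data do not give significant evidence that the true slope on years of experience is below 2.200 $1000s per unit, holding the other predictors fixed.

t = -1.189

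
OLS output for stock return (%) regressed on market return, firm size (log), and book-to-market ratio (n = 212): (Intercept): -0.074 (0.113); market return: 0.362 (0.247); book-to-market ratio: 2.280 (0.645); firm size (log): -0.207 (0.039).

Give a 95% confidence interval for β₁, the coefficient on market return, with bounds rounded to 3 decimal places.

(-0.125, 0.849)

Read off: b = 0.362, SE = 0.247 for market return.
df = n − k − 1 = 212 − 3 − 1 = 208.
t* = t_{0.025, 208} = 1.971435.
Margin = t* × SE = 1.971435 × 0.247 = 0.48694.
CI: 0.362 ± 0.48694 → (-0.125, 0.849).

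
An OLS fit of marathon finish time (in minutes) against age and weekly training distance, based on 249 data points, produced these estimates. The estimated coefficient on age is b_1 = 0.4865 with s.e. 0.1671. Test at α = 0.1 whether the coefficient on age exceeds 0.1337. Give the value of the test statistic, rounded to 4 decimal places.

H₀: β₁ = 0.1337 vs H₁: β₁ > 0.1337.
t = (b_1 − β₁⁰)/SE = (0.4865 − 0.1337) / 0.1671 = 2.1113.
df = n − k − 1 = 249 − 2 − 1 = 246.
One-sided p ≈ 0.0179, which is < 0.1, so reject H₀.
There is evidence that the true slope on age exceeds 0.1337 minutes per unit, holding the other predictors fixed.

t = 2.1113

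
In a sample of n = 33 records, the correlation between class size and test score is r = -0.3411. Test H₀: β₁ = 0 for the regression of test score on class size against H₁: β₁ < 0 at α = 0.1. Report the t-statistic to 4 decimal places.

t = -2.0203

t = r·√(n − 2)/√(1 − r²) = -0.3411·√31/√0.883651 = -2.0203.
df = n − 2 = 31.
One-sided p ≈ 0.0260, which is < 0.1, so reject H₀.
There is evidence of a linear association between class size and test score.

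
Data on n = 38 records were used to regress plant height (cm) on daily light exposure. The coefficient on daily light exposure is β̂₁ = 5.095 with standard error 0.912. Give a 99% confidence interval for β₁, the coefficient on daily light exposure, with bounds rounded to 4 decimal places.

df = n − 2 = 38 − 2 = 36.
t* = t_{0.005, 36} = 2.719485.
Margin = t* × SE = 2.719485 × 0.912 = 2.480170.
CI: 5.095 ± 2.480170 → (2.6148, 7.5752).
With 99% confidence, each one-unit increase in daily light exposure is associated with a change of between 2.6148 and 7.5752 cm in plant height.

(2.6148, 7.5752)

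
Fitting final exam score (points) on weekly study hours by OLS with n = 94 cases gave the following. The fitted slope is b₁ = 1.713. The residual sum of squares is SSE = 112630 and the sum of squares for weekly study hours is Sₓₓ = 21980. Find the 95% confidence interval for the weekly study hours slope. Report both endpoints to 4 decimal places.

MSE = SSE/(n − 2) = 112630/92 = 1224.24.
SE(b₁) = √(MSE/Sₓₓ) = √(1224.24/21980) = 0.236004.
df = n − 2 = 92.
t* = t_{0.025, 92} = 1.986086.
Margin = t* × SE = 1.986086 × 0.236004 = 0.468724.
CI: 1.713 ± 0.468724 → (1.2443, 2.1817).
With 95% confidence, each one-unit increase in weekly study hours is associated with a change of between 1.2443 and 2.1817 points in final exam score.

(1.2443, 2.1817)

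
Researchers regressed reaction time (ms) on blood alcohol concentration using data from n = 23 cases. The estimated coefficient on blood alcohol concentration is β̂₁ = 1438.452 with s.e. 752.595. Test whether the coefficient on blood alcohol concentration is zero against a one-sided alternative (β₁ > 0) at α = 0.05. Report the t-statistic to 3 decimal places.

t = 1.911

H₀: β₁ = 0 vs H₁: β₁ > 0.
t = (β̂₁ − β₁⁰)/SE = 1438.452 / 752.595 = 1.911.
df = n − 2 = 23 − 2 = 21.
One-sided p ≈ 0.0349, which is < 0.05, so reject H₀.
There is evidence that the true slope on blood alcohol concentration is positive.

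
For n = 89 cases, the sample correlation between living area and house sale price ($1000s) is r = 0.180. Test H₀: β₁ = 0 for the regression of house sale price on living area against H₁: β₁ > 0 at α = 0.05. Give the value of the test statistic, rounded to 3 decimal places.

t = r·√(n − 2)/√(1 − r²) = 0.180·√87/√0.9676 = 1.707.
df = n − 2 = 87.
One-sided p ≈ 0.0457, which is < 0.05, so reject H₀.
There is evidence of a linear association between living area and house sale price.

t = 1.707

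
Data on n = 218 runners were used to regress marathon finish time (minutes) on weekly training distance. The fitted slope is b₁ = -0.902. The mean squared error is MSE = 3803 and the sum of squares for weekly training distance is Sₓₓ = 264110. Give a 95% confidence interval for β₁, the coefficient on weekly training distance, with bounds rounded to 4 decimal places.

SE(b₁) = √(MSE/Sₓₓ) = √(3803/264110) = 0.119997.
df = n − 2 = 216.
t* = t_{0.025, 216} = 1.971007.
Margin = t* × SE = 1.971007 × 0.119997 = 0.236515.
CI: -0.902 ± 0.236515 → (-1.1385, -0.6655).
With 95% confidence, each one-unit increase in weekly training distance is associated with a change of between -1.1385 and -0.6655 minutes in marathon finish time.

(-1.1385, -0.6655)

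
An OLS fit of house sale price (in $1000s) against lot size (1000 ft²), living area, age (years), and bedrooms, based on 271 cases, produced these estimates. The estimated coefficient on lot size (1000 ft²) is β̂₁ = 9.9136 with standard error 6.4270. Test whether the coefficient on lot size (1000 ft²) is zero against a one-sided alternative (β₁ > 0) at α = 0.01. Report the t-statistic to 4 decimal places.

t = 1.5425

H₀: β₁ = 0 vs H₁: β₁ > 0.
t = (β̂₁ − β₁⁰)/SE = 9.9136 / 6.4270 = 1.5425.
df = n − k − 1 = 271 − 4 − 1 = 266.
One-sided p ≈ 0.0621, which is ≥ 0.01, so fail to reject H₀.
The data do not give significant evidence that the true slope on lot size (1000 ft²) is positive, holding the other predictors fixed.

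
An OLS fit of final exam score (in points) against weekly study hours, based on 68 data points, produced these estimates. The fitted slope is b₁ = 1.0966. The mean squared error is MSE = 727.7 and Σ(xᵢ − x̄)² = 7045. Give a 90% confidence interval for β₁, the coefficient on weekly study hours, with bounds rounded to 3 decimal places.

(0.560, 1.633)

SE(b₁) = √(MSE/Sₓₓ) = √(727.7/7045) = 0.321392.
df = n − 2 = 66.
t* = t_{0.05, 66} = 1.668271.
Margin = t* × SE = 1.668271 × 0.321392 = 0.53617.
CI: 1.0966 ± 0.53617 → (0.560, 1.633).
With 90% confidence, each one-unit increase in weekly study hours is associated with a change of between 0.560 and 1.633 points in final exam score.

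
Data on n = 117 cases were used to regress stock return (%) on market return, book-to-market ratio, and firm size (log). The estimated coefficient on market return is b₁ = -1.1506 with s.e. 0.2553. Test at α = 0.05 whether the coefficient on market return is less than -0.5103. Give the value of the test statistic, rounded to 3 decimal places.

t = -2.508

H₀: β₁ = -0.5103 vs H₁: β₁ < -0.5103.
t = (b₁ − β₁⁰)/SE = (-1.1506 − (-0.5103)) / 0.2553 = -2.508.
df = n − k − 1 = 117 − 3 − 1 = 113.
One-sided p ≈ 0.0068, which is < 0.05, so reject H₀.
There is evidence that the true slope on market return is below -0.5103 % per unit, holding the other predictors fixed.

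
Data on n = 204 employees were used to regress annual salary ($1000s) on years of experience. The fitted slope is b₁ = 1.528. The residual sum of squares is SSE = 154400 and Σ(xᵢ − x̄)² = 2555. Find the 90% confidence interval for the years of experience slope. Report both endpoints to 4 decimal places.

MSE = SSE/(n − 2) = 154400/202 = 764.356.
SE(b₁) = √(MSE/Sₓₓ) = √(764.356/2555) = 0.546956.
df = n − 2 = 202.
t* = t_{0.05, 202} = 1.652432.
Margin = t* × SE = 1.652432 × 0.546956 = 0.903808.
CI: 1.528 ± 0.903808 → (0.6242, 2.4318).
With 90% confidence, each one-unit increase in years of experience is associated with a change of between 0.6242 and 2.4318 $1000s in annual salary.

(0.6242, 2.4318)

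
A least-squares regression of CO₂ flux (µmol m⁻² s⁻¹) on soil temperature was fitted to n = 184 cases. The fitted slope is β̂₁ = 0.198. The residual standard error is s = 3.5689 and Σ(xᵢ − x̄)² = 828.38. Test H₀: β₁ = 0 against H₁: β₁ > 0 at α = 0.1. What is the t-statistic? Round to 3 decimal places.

SE(β̂₁) = s/√Sₓₓ = 3.5689/√828.38 = 0.123999.
t = 0.198 / 0.123999 = 1.597.
df = n − 2 = 182.
One-sided p ≈ 0.0560, which is < 0.1, so reject H₀.
There is evidence that the true slope on soil temperature is positive.

t = 1.597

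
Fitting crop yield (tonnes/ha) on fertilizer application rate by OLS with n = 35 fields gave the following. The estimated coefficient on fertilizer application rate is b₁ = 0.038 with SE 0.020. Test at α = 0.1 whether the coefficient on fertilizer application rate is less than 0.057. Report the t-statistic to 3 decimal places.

H₀: β₁ = 0.057 vs H₁: β₁ < 0.057.
t = (b₁ − β₁⁰)/SE = (0.038 − 0.057) / 0.020 = -0.950.
df = n − 2 = 35 − 2 = 33.
One-sided p ≈ 0.1745, which is ≥ 0.1, so fail to reject H₀.
The data do not give significant evidence that the true slope on fertilizer application rate is below 0.057 tonnes/ha per unit.

t = -0.950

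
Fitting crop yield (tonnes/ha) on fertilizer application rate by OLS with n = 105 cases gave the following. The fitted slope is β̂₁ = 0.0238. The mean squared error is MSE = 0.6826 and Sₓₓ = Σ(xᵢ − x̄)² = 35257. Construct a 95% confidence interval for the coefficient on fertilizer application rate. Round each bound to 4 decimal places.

(0.0151, 0.0325)

SE(β̂₁) = √(MSE/Sₓₓ) = √(0.6826/35257) = 0.00440008.
df = n − 2 = 103.
t* = t_{0.025, 103} = 1.983264.
Margin = t* × SE = 1.983264 × 0.00440008 = 0.008727.
CI: 0.0238 ± 0.008727 → (0.0151, 0.0325).
With 95% confidence, each one-unit increase in fertilizer application rate is associated with a change of between 0.0151 and 0.0325 tonnes/ha in crop yield.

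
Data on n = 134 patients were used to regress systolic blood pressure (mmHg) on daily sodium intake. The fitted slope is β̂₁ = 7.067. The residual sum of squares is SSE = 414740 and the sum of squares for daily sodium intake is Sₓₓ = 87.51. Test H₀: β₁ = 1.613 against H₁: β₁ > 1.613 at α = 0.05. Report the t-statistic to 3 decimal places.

MSE = SSE/(n − 2) = 414740/132 = 3141.97.
SE(β̂₁) = √(MSE/Sₓₓ) = √(3141.97/87.51) = 5.992.
t = (7.067 − 1.613) / 5.992 = 0.910.
df = n − 2 = 132.
One-sided p ≈ 0.1822, which is ≥ 0.05, so fail to reject H₀.
The data do not give significant evidence that the true slope on daily sodium intake exceeds 1.613 mmHg per unit.

t = 0.910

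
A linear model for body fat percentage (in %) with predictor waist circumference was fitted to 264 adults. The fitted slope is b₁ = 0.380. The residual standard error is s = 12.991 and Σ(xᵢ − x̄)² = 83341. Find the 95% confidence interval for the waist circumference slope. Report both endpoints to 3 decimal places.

(0.291, 0.469)

SE(b₁) = s/√Sₓₓ = 12.991/√83341 = 0.0450001.
df = n − 2 = 262.
t* = t_{0.025, 262} = 1.96906.
Margin = t* × SE = 1.96906 × 0.0450001 = 0.08861.
CI: 0.380 ± 0.08861 → (0.291, 0.469).
With 95% confidence, each one-unit increase in waist circumference is associated with a change of between 0.291 and 0.469 % in body fat percentage.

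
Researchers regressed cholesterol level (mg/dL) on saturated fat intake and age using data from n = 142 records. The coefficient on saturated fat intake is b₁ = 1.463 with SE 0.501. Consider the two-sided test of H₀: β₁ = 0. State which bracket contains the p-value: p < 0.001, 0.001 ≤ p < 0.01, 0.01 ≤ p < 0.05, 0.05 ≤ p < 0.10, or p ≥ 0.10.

0.001 ≤ p < 0.01

t = 1.463 / 0.501 = 2.920.
df = n − k − 1 = 142 − 2 − 1 = 139.
Two-sided p = 2·P(T_{139} > |t|) ≈ 0.0041.
So 0.001 ≤ p < 0.01.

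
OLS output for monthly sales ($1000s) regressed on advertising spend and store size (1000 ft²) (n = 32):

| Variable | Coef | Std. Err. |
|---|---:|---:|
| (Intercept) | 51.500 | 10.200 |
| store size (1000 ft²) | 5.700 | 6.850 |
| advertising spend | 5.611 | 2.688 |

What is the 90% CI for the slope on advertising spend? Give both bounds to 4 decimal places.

(1.0437, 10.1783)

Read off: b = 5.611, SE = 2.688 for advertising spend.
df = n − k − 1 = 32 − 2 − 1 = 29.
t* = t_{0.05, 29} = 1.699127.
Margin = t* × SE = 1.699127 × 2.688 = 4.567253.
CI: 5.611 ± 4.567253 → (1.0437, 10.1783).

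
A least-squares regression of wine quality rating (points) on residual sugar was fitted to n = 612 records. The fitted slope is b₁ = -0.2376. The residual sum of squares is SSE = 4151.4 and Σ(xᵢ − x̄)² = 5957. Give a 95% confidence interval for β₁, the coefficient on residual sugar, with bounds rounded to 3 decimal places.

(-0.304, -0.171)

MSE = SSE/(n − 2) = 4151.4/610 = 6.80557.
SE(b₁) = √(MSE/Sₓₓ) = √(6.80557/5957) = 0.0338001.
df = n − 2 = 610.
t* = t_{0.025, 610} = 1.963861.
Margin = t* × SE = 1.963861 × 0.0338001 = 0.06638.
CI: -0.2376 ± 0.06638 → (-0.304, -0.171).
With 95% confidence, each one-unit increase in residual sugar is associated with a change of between -0.304 and -0.171 points in wine quality rating.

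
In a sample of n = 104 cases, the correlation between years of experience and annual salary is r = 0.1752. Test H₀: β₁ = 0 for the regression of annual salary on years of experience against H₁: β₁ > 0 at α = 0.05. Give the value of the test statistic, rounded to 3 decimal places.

t = 1.797

t = r·√(n − 2)/√(1 − r²) = 0.1752·√102/√0.969305 = 1.797.
df = n − 2 = 102.
One-sided p ≈ 0.0376, which is < 0.05, so reject H₀.
There is evidence of a linear association between years of experience and annual salary.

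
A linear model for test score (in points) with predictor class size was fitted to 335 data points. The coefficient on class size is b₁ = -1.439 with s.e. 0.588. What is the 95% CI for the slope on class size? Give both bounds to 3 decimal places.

(-2.596, -0.282)

df = n − 2 = 335 − 2 = 333.
t* = t_{0.025, 333} = 1.967113.
Margin = t* × SE = 1.967113 × 0.588 = 1.15666.
CI: -1.439 ± 1.15666 → (-2.596, -0.282).
With 95% confidence, each one-unit increase in class size is associated with a change of between -2.596 and -0.282 points in test score.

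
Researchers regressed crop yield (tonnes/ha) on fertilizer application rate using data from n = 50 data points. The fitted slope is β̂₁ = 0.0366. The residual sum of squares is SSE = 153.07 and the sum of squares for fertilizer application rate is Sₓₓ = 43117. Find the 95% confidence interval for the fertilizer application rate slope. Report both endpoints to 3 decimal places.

MSE = SSE/(n − 2) = 153.07/48 = 3.18896.
SE(β̂₁) = √(MSE/Sₓₓ) = √(3.18896/43117) = 0.00860003.
df = n − 2 = 48.
t* = t_{0.025, 48} = 2.010635.
Margin = t* × SE = 2.010635 × 0.00860003 = 0.01729.
CI: 0.0366 ± 0.01729 → (0.019, 0.054).
With 95% confidence, each one-unit increase in fertilizer application rate is associated with a change of between 0.019 and 0.054 tonnes/ha in crop yield.

(0.019, 0.054)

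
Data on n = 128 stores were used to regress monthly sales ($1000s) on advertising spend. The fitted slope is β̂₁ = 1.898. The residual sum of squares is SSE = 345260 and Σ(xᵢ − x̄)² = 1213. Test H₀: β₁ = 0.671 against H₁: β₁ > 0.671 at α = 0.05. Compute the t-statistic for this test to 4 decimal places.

t = 0.8164

MSE = SSE/(n − 2) = 345260/126 = 2740.16.
SE(β̂₁) = √(MSE/Sₓₓ) = √(2740.16/1213) = 1.50299.
t = (1.898 − 0.671) / 1.50299 = 0.8164.
df = n − 2 = 126.
One-sided p ≈ 0.2079, which is ≥ 0.05, so fail to reject H₀.
The data do not give significant evidence that the true slope on advertising spend exceeds 0.671 $1000s per unit.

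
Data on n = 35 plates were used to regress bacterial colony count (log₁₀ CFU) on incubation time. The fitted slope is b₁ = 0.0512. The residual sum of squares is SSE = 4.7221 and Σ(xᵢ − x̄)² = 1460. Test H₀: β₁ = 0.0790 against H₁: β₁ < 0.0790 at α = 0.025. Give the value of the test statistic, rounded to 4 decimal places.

MSE = SSE/(n − 2) = 4.7221/33 = 0.143094.
SE(b₁) = √(MSE/Sₓₓ) = √(0.143094/1460) = 0.00989998.
t = (0.0512 − 0.0790) / 0.00989998 = -2.8081.
df = n − 2 = 33.
One-sided p ≈ 0.0042, which is < 0.025, so reject H₀.
There is evidence that the true slope on incubation time is below 0.0790 log₁₀ CFU per unit.

t = -2.8081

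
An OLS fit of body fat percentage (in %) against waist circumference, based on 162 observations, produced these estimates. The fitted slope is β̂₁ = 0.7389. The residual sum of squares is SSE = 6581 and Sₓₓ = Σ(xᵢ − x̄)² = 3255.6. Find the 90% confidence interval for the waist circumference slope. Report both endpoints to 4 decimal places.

MSE = SSE/(n − 2) = 6581/160 = 41.1313.
SE(β̂₁) = √(MSE/Sₓₓ) = √(41.1313/3255.6) = 0.112401.
df = n − 2 = 160.
t* = t_{0.05, 160} = 1.654433.
Margin = t* × SE = 1.654433 × 0.112401 = 0.185960.
CI: 0.7389 ± 0.185960 → (0.5529, 0.9249).
With 90% confidence, each one-unit increase in waist circumference is associated with a change of between 0.5529 and 0.9249 % in body fat percentage.

(0.5529, 0.9249)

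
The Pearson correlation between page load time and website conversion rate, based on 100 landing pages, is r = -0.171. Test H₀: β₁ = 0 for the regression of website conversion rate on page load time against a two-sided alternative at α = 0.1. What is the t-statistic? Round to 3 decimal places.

t = -1.718

t = r·√(n − 2)/√(1 − r²) = -0.171·√98/√0.970759 = -1.718.
df = n − 2 = 98.
Two-sided p ≈ 0.0889, which is < 0.1, so reject H₀.
There is evidence of a linear association between page load time and website conversion rate.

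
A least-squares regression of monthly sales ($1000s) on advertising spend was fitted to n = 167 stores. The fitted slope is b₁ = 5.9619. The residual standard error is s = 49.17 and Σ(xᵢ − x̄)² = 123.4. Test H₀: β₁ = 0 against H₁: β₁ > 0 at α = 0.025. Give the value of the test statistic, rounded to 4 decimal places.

SE(b₁) = s/√Sₓₓ = 49.17/√123.4 = 4.42632.
t = 5.9619 / 4.42632 = 1.3469.
df = n − 2 = 165.
One-sided p ≈ 0.0899, which is ≥ 0.025, so fail to reject H₀.
The data do not give significant evidence that the true slope on advertising spend is positive.

t = 1.3469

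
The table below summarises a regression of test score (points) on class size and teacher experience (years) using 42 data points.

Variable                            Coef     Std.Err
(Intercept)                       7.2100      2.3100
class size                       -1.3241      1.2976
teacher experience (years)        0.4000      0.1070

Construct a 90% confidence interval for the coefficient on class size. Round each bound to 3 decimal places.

Read off: b = -1.3241, SE = 1.2976 for class size.
df = n − k − 1 = 42 − 2 − 1 = 39.
t* = t_{0.05, 39} = 1.684875.
Margin = t* × SE = 1.684875 × 1.2976 = 2.18629.
CI: -1.3241 ± 2.18629 → (-3.510, 0.862).

(-3.510, 0.862)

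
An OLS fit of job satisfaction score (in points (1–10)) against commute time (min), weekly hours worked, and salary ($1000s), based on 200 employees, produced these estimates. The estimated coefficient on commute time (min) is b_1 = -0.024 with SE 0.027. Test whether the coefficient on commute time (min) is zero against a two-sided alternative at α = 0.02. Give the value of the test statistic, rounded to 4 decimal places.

t = -0.8889

H₀: β₁ = 0 vs H₁: β₁ ≠ 0.
t = (b_1 − β₁⁰)/SE = -0.024 / 0.027 = -0.8889.
df = n − k − 1 = 200 − 3 − 1 = 196.
Two-sided p ≈ 0.3752, which is ≥ 0.02, so fail to reject H₀.
The data do not give significant evidence of an association between commute time (min) and job satisfaction score, after adjusting for the other predictors.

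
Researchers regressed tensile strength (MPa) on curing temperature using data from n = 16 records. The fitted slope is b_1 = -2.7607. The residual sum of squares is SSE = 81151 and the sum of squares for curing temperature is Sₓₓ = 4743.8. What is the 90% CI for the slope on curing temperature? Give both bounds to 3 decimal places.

(-4.708, -0.814)

MSE = SSE/(n − 2) = 81151/14 = 5796.5.
SE(b_1) = √(MSE/Sₓₓ) = √(5796.5/4743.8) = 1.1054.
df = n − 2 = 14.
t* = t_{0.05, 14} = 1.76131.
Margin = t* × SE = 1.76131 × 1.1054 = 1.94695.
CI: -2.7607 ± 1.94695 → (-4.708, -0.814).
With 90% confidence, each one-unit increase in curing temperature is associated with a change of between -4.708 and -0.814 MPa in tensile strength.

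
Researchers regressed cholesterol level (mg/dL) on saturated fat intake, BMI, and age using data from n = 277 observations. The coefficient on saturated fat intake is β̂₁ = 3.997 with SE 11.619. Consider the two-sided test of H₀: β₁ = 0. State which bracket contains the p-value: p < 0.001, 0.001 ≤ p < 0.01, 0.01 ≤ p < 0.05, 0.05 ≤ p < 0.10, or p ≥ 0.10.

t = 3.997 / 11.619 = 0.344.
df = n − k − 1 = 277 − 3 − 1 = 273.
Two-sided p = 2·P(T_{273} > |t|) ≈ 0.7311.
So p ≥ 0.10.

p ≥ 0.10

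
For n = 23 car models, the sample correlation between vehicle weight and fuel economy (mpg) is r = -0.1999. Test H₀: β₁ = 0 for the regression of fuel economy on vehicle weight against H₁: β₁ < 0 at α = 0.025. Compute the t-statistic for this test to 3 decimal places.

t = -0.935

t = r·√(n − 2)/√(1 − r²) = -0.1999·√21/√0.96004 = -0.935.
df = n − 2 = 21.
One-sided p ≈ 0.1802, which is ≥ 0.025, so fail to reject H₀.
The data do not give significant evidence of a linear association between vehicle weight and fuel economy.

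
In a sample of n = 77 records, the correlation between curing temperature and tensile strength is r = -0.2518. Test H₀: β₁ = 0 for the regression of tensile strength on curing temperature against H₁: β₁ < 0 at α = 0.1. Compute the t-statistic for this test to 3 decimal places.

t = r·√(n − 2)/√(1 − r²) = -0.2518·√75/√0.936597 = -2.253.
df = n − 2 = 75.
One-sided p ≈ 0.0136, which is < 0.1, so reject H₀.
There is evidence of a linear association between curing temperature and tensile strength.

t = -2.253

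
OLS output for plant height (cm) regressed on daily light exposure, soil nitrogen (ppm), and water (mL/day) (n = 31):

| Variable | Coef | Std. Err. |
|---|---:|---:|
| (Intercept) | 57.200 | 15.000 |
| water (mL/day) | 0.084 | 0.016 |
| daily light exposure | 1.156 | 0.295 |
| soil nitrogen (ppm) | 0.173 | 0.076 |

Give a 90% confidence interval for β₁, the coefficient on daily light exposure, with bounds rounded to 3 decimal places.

Read off: b = 1.156, SE = 0.295 for daily light exposure.
df = n − k − 1 = 31 − 3 − 1 = 27.
t* = t_{0.05, 27} = 1.703288.
Margin = t* × SE = 1.703288 × 0.295 = 0.50247.
CI: 1.156 ± 0.50247 → (0.654, 1.658).

(0.654, 1.658)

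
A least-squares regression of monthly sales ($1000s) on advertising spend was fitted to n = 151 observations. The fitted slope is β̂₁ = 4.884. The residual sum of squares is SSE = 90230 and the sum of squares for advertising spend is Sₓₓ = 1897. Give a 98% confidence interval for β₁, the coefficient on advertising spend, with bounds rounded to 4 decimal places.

MSE = SSE/(n − 2) = 90230/149 = 605.57.
SE(β̂₁) = √(MSE/Sₓₓ) = √(605.57/1897) = 0.565.
df = n − 2 = 149.
t* = t_{0.01, 149} = 2.351635.
Margin = t* × SE = 2.351635 × 0.565 = 1.328674.
CI: 4.884 ± 1.328674 → (3.5553, 6.2127).
With 98% confidence, each one-unit increase in advertising spend is associated with a change of between 3.5553 and 6.2127 $1000s in monthly sales.

(3.5553, 6.2127)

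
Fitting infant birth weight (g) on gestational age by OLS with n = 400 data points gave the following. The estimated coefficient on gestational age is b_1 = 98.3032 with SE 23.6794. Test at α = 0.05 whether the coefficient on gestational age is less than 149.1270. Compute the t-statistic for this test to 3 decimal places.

H₀: β₁ = 149.1270 vs H₁: β₁ < 149.1270.
t = (b_1 − β₁⁰)/SE = (98.3032 − 149.1270) / 23.6794 = -2.146.
df = n − 2 = 400 − 2 = 398.
One-sided p ≈ 0.0162, which is < 0.05, so reject H₀.
There is evidence that the true slope on gestational age is below 149.1270 g per unit.

t = -2.146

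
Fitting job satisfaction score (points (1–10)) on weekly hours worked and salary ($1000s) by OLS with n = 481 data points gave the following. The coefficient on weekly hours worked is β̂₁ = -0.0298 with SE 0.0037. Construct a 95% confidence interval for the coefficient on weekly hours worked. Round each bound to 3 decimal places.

df = n − k − 1 = 481 − 2 − 1 = 478.
t* = t_{0.025, 478} = 1.964939.
Margin = t* × SE = 1.964939 × 0.0037 = 0.00727.
CI: -0.0298 ± 0.00727 → (-0.037, -0.023).
With 95% confidence, each one-unit increase in weekly hours worked is associated with a change of between -0.037 and -0.023 points (1–10) in job satisfaction score, holding the other predictors fixed.

(-0.037, -0.023)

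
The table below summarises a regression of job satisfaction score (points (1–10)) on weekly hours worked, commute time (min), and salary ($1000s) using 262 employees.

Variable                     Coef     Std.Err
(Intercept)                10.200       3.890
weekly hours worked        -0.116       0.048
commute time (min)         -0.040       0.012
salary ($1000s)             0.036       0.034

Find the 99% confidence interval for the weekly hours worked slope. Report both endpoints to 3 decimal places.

Read off: b = -0.116, SE = 0.048 for weekly hours worked.
df = n − k − 1 = 262 − 3 − 1 = 258.
t* = t_{0.005, 258} = 2.595019.
Margin = t* × SE = 2.595019 × 0.048 = 0.12456.
CI: -0.116 ± 0.12456 → (-0.241, 0.009).

(-0.241, 0.009)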